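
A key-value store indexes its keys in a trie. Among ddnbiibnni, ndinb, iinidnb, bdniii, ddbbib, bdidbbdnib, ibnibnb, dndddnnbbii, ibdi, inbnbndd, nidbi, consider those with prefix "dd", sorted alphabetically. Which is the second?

ddnbiibnni

DFS of the "dd" subtree visits, in order: "ddbbib", "ddnbiibnni"
The 2nd is ddnbiibnni.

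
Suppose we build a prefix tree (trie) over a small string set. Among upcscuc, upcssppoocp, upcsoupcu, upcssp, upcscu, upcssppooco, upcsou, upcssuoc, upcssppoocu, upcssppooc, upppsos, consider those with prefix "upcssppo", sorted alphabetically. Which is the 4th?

Words with prefix "upcssppo", in lexicographic order: "upcssppooc", "upcssppooco", "upcssppoocp", "upcssppoocu"
The 4th is upcssppoocu.

upcssppoocu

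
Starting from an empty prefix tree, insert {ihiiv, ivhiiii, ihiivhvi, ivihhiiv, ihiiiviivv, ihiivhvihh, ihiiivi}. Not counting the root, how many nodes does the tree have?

28

Insert word by word; a character creates a node only if that edge doesn't already exist:
  "ihiiv" → 5 new (i, h, i, i, v)
  "ivhiiii" → prefix "i" already present; 6 new (v, h, i, i, i, i)
  "ihiivhvi" → prefix "ihiiv" already present; 3 new (h, v, i)
  "ivihhiiv" → prefix "iv" already present; 6 new (i, h, h, i, i, v)
  "ihiiiviivv" → prefix "ihii" already present; 6 new (i, v, i, i, v, v)
  "ihiivhvihh" → prefix "ihiivhvi" already present; 2 new (h, h)
  "ihiiivi" → prefix "ihiiivi" already present; 0 new (none)
Total nodes = 5 + 6 + 3 + 6 + 6 + 2 + 0 = 28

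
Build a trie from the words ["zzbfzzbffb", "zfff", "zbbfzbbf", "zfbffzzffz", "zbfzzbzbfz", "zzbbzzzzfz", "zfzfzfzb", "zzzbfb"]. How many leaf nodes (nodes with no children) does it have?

Leaves are exactly the stored words that no other stored word extends.
Those words: "zbbfzbbf", "zbfzzbzbfz", "zfbffzzffz", "zfff", "zfzfzfzb", "zzbbzzzzfz", "zzbfzzbffb", "zzzbfb"
Leaf count: 8

8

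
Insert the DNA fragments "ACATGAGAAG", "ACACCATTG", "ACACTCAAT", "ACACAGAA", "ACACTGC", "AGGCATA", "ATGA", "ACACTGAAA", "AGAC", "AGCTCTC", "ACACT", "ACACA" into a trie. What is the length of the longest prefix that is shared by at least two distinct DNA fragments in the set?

6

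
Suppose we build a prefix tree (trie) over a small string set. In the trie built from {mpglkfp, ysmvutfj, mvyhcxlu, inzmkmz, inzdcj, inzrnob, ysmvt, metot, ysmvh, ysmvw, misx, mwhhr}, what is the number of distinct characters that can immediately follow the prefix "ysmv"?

4

Follow the path "ysmv" to its node, then look at its outgoing edges.
Distinct next characters after "ysmv": h, t, u, w.
That node has 4 child edges.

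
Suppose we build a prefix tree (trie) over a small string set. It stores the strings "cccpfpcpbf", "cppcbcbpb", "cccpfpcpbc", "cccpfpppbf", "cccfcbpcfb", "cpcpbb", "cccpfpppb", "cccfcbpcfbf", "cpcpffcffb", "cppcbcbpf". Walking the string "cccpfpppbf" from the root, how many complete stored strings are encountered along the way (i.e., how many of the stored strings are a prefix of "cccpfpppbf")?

Traverse "cccpfpppbf" character by character; count nodes along the way that are marked as word ends.
Prefixes of the query that are stored words: "cccpfpppb", "cccpfpppbf"
Count: 2

2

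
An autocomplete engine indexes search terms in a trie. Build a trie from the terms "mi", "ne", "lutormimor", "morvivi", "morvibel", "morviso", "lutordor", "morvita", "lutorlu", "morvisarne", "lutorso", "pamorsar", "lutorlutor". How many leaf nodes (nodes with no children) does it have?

Leaves are exactly the stored words that no other stored word extends.
Those words: "lutordor", "lutorlutor", "lutormimor", "lutorso", "mi", "morvibel", "morvisarne", "morviso", "morvita", "morvivi", "ne", "pamorsar"
Leaf count: 12

12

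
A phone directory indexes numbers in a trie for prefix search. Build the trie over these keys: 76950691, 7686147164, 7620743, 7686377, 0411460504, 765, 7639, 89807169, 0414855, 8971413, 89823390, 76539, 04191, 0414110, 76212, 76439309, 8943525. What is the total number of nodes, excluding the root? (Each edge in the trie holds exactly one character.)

79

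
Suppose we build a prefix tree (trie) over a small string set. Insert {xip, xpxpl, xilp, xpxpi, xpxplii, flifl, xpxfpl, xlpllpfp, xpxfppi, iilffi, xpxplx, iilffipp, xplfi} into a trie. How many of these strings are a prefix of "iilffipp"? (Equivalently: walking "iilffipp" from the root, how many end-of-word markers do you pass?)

2

Check each prefix of "iilffipp" against the stored set — each match is an end-marker on the path.
Prefixes of the query that are stored words: "iilffi", "iilffipp"
Count: 2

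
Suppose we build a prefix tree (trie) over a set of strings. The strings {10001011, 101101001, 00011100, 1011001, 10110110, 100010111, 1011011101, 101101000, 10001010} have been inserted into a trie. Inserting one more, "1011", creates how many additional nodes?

Every character of "1011" already lies on an existing path (it is a prefix of some stored word).
No new nodes are needed: 0.

0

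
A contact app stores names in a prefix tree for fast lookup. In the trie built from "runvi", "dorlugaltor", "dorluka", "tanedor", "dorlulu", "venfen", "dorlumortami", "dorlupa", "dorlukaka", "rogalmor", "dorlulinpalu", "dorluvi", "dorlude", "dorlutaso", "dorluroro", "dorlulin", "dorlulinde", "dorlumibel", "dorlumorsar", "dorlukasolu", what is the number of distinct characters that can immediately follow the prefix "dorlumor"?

2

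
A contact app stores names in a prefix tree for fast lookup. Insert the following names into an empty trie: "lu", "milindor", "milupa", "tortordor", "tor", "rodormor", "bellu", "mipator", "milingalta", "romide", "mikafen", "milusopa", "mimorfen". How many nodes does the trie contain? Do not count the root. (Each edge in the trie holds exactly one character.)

64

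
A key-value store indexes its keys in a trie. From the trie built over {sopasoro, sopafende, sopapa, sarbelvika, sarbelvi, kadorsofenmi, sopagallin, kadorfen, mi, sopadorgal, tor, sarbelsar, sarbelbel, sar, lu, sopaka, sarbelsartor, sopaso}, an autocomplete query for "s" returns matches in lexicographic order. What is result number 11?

sopapa

Words with prefix "s", in lexicographic order: "sar", "sarbelbel", "sarbelsar", "sarbelsartor", "sarbelvi", "sarbelvika", "sopadorgal", "sopafende", "sopagallin", "sopaka", "sopapa", "sopaso", "sopasoro"
Position 11: sopapa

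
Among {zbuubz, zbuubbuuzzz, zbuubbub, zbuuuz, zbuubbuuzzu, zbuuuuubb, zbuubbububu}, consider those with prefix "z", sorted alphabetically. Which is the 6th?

Words with prefix "z", in lexicographic order: "zbuubbub", "zbuubbububu", "zbuubbuuzzu", "zbuubbuuzzz", "zbuubz", "zbuuuuubb", "zbuuuz"
The 6th is zbuuuuubb.

zbuuuuubb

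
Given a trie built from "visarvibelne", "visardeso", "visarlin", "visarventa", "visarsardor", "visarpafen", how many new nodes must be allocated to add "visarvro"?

Walking "visarvro" from the root, the first 6 characters ("visarv") follow existing edges; "r" is the first miss.
So 8 − 6 = 2 new nodes.

2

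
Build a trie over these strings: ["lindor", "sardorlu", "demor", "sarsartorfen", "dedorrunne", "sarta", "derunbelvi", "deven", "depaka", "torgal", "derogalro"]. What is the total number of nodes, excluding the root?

65

For each word, the new-node count is its length minus the longest prefix already in the trie:
  "lindor" → 6 new (l, i, n, d, o, r)
  "sardorlu" → 8 new (s, a, r, d, o, r, l, u)
  "demor" → 5 new (d, e, m, o, r)
  "sarsartorfen" → prefix "sar" already present; 9 new (s, a, r, t, o, r, f, e, n)
  "dedorrunne" → prefix "de" already present; 8 new (d, o, r, r, u, n, n, e)
  "sarta" → prefix "sar" already present; 2 new (t, a)
  "derunbelvi" → prefix "de" already present; 8 new (r, u, n, b, e, l, v, i)
  "deven" → prefix "de" already present; 3 new (v, e, n)
  "depaka" → prefix "de" already present; 4 new (p, a, k, a)
  "torgal" → 6 new (t, o, r, g, a, l)
  "derogalro" → prefix "der" already present; 6 new (o, g, a, l, r, o)
Total nodes = 6 + 8 + 5 + 9 + 8 + 2 + 8 + 3 + 4 + 6 + 6 = 65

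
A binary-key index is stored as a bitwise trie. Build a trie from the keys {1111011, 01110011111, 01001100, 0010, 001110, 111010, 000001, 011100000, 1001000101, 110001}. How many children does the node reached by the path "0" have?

The children of the "0" node are the distinct next characters among strings starting with "0".
Distinct next characters after "0": 0, 1.
That node has 2 child edges.

2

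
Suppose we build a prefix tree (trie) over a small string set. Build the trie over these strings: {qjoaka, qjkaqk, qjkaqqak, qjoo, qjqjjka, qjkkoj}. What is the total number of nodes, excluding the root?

22

Count nodes per top-level branch (shared prefixes stored once):
  'q'-branch (qjkaqk, qjkaqqak, qjkkoj, qjoaka, qjoo, qjqjjka): 22 nodes
Sum: 22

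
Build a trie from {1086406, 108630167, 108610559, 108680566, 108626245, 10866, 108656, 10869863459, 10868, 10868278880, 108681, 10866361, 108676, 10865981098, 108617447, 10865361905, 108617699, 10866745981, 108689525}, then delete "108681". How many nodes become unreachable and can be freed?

1

A node on "108681"'s path can go only if nothing else ends at it or branches off below it.
The suffix "1" (1 node) is used only by "108681"; the node for "10868" still has the child "0", so pruning stops there.
Nodes removed: 1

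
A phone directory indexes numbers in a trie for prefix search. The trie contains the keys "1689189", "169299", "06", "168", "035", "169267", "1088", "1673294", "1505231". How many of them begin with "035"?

1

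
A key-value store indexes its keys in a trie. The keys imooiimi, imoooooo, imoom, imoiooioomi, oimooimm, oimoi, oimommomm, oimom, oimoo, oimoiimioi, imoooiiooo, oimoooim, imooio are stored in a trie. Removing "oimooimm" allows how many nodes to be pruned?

After clearing the end-marker at "oimooimm", prune upward until reaching a node still needed by another word.
The suffix "imm" (3 nodes) is used only by "oimooimm"; the node for "oimoo" still has the child "o", so pruning stops there.
Nodes removed: 3

3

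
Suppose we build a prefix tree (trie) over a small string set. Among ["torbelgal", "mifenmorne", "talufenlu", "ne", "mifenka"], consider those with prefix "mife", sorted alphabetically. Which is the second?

Words with prefix "mife", in lexicographic order: "mifenka", "mifenmorne"
The 2nd is mifenmorne.

mifenmorne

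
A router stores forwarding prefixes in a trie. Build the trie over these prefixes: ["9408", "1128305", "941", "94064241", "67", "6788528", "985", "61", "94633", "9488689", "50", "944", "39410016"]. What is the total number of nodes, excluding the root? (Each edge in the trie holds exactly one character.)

For each word, the new-node count is its length minus the longest prefix already in the trie:
  "9408" → 4 new (9, 4, 0, 8)
  "1128305" → 7 new (1, 1, 2, 8, 3, 0, 5)
  "941" → prefix "94" already present; 1 new (1)
  "94064241" → prefix "940" already present; 5 new (6, 4, 2, 4, 1)
  "67" → 2 new (6, 7)
  "6788528" → prefix "67" already present; 5 new (8, 8, 5, 2, 8)
  "985" → prefix "9" already present; 2 new (8, 5)
  "61" → prefix "6" already present; 1 new (1)
  "94633" → prefix "94" already present; 3 new (6, 3, 3)
  "9488689" → prefix "94" already present; 5 new (8, 8, 6, 8, 9)
  "50" → 2 new (5, 0)
  "944" → prefix "94" already present; 1 new (4)
  "39410016" → 8 new (3, 9, 4, 1, 0, 0, 1, 6)
Total nodes = 4 + 7 + 1 + 5 + 2 + 5 + 2 + 1 + 3 + 5 + 2 + 1 + 8 = 46

46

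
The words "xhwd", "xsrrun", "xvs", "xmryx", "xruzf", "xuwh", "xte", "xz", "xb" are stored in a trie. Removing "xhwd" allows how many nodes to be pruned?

3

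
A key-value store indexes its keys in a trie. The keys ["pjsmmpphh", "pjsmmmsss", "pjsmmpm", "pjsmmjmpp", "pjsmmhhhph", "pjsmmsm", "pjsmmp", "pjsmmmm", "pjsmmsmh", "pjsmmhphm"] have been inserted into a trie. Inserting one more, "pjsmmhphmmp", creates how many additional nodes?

2

The longest prefix of "pjsmmhphmmp" already in the trie is "pjsmmhphm" (length 9).
Each of the 2 remaining characters creates one node.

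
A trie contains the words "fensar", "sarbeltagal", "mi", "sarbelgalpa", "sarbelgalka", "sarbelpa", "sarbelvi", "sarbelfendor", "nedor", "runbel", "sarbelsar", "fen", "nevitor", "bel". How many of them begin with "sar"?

Walk to "sar"; the words in its subtree are exactly those with that prefix.
Words under "sar": sarbelfendor, sarbelgalka, sarbelgalpa, sarbelpa, sarbelsar, sarbeltagal, sarbelvi
Count: 7

7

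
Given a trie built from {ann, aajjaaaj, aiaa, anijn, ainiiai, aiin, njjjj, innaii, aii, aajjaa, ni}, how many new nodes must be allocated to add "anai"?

"an" is already a path in the trie; the remaining "ai" must be added.
So 4 − 2 = 2 new nodes.

2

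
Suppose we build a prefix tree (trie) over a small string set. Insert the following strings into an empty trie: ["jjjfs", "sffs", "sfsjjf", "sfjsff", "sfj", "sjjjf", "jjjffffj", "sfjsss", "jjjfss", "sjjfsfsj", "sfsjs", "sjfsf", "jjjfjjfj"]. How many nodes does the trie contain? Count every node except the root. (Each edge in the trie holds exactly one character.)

Trace insertions, counting only characters that open a new branch:
  "jjjfs" → 5 new (j, j, j, f, s)
  "sffs" → 4 new (s, f, f, s)
  "sfsjjf" → prefix "sf" already present; 4 new (s, j, j, f)
  "sfjsff" → prefix "sf" already present; 4 new (j, s, f, f)
  "sfj" → prefix "sfj" already present; 0 new (none)
  "sjjjf" → prefix "s" already present; 4 new (j, j, j, f)
  "jjjffffj" → prefix "jjjf" already present; 4 new (f, f, f, j)
  "sfjsss" → prefix "sfjs" already present; 2 new (s, s)
  "jjjfss" → prefix "jjjfs" already present; 1 new (s)
  "sjjfsfsj" → prefix "sjj" already present; 5 new (f, s, f, s, j)
  "sfsjs" → prefix "sfsj" already present; 1 new (s)
  "sjfsf" → prefix "sj" already present; 3 new (f, s, f)
  "jjjfjjfj" → prefix "jjjf" already present; 4 new (j, j, f, j)
Total nodes = 5 + 4 + 4 + 4 + 0 + 4 + 4 + 2 + 1 + 5 + 1 + 3 + 4 = 41

41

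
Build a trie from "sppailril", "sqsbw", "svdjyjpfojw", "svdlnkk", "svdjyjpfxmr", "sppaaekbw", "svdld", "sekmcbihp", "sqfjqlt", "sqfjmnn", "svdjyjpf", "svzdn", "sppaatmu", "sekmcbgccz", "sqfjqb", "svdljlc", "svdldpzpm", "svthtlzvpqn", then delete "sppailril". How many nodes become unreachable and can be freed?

A node on "sppailril"'s path can go only if nothing else ends at it or branches off below it.
The suffix "ilril" (5 nodes) is used only by "sppailril"; the node for "sppa" still has the child "a", so pruning stops there.
Nodes removed: 5

5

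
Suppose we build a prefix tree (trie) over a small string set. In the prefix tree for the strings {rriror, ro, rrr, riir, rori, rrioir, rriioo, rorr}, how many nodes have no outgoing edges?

A leaf is a node with no children — equivalently, the end of a word that is not a proper prefix of any other stored word.
Those words: "riir", "rori", "rorr", "rriioo", "rrioir", "rriror", "rrr"
Leaf count: 7

7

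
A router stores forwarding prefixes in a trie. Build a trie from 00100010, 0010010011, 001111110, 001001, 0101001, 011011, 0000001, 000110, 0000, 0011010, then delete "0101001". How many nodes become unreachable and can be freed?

5

After clearing the end-marker at "0101001", prune upward until reaching a node still needed by another word.
The suffix "01001" (5 nodes) is used only by "0101001"; the node for "01" still has the child "1", so pruning stops there.
Nodes removed: 5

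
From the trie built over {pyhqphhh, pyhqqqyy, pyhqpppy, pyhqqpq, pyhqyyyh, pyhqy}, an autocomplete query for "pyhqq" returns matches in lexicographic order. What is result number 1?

Words with prefix "pyhqq", in lexicographic order: "pyhqqpq", "pyhqqqyy"
The 1st is pyhqqpq.

pyhqqpq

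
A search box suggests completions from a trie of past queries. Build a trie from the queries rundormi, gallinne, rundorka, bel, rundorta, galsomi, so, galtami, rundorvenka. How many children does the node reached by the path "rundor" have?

The children of the "rundor" node are the distinct next characters among strings starting with "rundor".
Characters that immediately follow "rundor" among the stored strings: {k, m, t, v}.
That node has 4 child edges.

4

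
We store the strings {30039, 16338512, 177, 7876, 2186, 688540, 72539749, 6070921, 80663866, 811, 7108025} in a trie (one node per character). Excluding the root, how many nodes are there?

58

Insert word by word; a character creates a node only if that edge doesn't already exist:
  "30039" → 5 new (3, 0, 0, 3, 9)
  "16338512" → 8 new (1, 6, 3, 3, 8, 5, 1, 2)
  "177" → prefix "1" already present; 2 new (7, 7)
  "7876" → 4 new (7, 8, 7, 6)
  "2186" → 4 new (2, 1, 8, 6)
  "688540" → 6 new (6, 8, 8, 5, 4, 0)
  "72539749" → prefix "7" already present; 7 new (2, 5, 3, 9, 7, 4, 9)
  "6070921" → prefix "6" already present; 6 new (0, 7, 0, 9, 2, 1)
  "80663866" → 8 new (8, 0, 6, 6, 3, 8, 6, 6)
  "811" → prefix "8" already present; 2 new (1, 1)
  "7108025" → prefix "7" already present; 6 new (1, 0, 8, 0, 2, 5)
Total nodes = 5 + 8 + 2 + 4 + 4 + 6 + 7 + 6 + 8 + 2 + 6 = 58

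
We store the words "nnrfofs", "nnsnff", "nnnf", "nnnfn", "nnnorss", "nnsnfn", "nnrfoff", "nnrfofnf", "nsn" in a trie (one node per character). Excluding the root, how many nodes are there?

24

Count nodes per top-level branch (shared prefixes stored once):
  'n'-branch (nnnf, nnnfn, nnnorss, nnrfoff, nnrfofnf, nnrfofs, nnsnff, nnsnfn, nsn): 24 nodes
Sum: 24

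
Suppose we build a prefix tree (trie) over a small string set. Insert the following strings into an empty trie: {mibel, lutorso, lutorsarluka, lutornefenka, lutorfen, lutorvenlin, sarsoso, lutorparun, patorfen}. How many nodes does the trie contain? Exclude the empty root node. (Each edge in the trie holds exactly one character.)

Count nodes per top-level branch (shared prefixes stored once):
  'l'-branch (lutorfen, lutornefenka, lutorparun, lutorsarluka, lutorso, lutorvenlin): 34 nodes
  'm'-branch (mibel): 5 nodes
  'p'-branch (patorfen): 8 nodes
  's'-branch (sarsoso): 7 nodes
Sum: 54

54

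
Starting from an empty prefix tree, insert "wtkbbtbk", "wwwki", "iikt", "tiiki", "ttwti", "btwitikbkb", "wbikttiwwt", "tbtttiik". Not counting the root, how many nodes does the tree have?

51

For each word, the new-node count is its length minus the longest prefix already in the trie:
  "wtkbbtbk" → 8 new (w, t, k, b, b, t, b, k)
  "wwwki" → prefix "w" already present; 4 new (w, w, k, i)
  "iikt" → 4 new (i, i, k, t)
  "tiiki" → 5 new (t, i, i, k, i)
  "ttwti" → prefix "t" already present; 4 new (t, w, t, i)
  "btwitikbkb" → 10 new (b, t, w, i, t, i, k, b, k, b)
  "wbikttiwwt" → prefix "w" already present; 9 new (b, i, k, t, t, i, w, w, t)
  "tbtttiik" → prefix "t" already present; 7 new (b, t, t, t, i, i, k)
Total nodes = 8 + 4 + 4 + 5 + 4 + 10 + 9 + 7 = 51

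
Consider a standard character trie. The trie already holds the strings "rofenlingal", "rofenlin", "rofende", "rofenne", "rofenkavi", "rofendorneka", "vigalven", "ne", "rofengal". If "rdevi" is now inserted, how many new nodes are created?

4

Walking "rdevi" from the root, the first 1 characters ("r") follow existing edges; "d" is the first miss.
New nodes needed: |"rdevi"| − 1 = 5 − 1 = 4.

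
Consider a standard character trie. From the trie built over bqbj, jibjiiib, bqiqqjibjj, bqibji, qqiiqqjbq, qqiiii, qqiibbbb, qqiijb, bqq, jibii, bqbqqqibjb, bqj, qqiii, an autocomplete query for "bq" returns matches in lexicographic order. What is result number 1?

Filter for "bq…" and sort: "bqbj", "bqbqqqibjb", "bqibji", "bqiqqjibjj", "bqj", "bqq"
The 1st is bqbj.

bqbj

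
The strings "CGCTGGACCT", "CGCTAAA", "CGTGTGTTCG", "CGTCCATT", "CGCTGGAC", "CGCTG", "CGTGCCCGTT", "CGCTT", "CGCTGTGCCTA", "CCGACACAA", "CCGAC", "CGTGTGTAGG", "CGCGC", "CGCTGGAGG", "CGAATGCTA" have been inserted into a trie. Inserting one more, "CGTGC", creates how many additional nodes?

"CGTGC" is already a full path in the trie; only an end-marker is added.
No new nodes are needed: 0.

0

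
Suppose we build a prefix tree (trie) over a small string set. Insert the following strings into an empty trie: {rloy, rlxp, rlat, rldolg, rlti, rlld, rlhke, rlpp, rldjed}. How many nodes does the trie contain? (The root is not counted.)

24

Trie structure (* marks end of a word):
(root)
└─ r
   └─ l
      ├─ a
      │  └─ t *
      ├─ d
      │  ├─ j
      │  │  └─ e
      │  │     └─ d *
      │  └─ o
      │     └─ l
      │        └─ g *
      ├─ h
      │  └─ k
      │     └─ e *
      ├─ l
      │  └─ d *
      ├─ o
      │  └─ y *
      ├─ p
      │  └─ p *
      ├─ t
      │  └─ i *
      └─ x
         └─ p *
Counting every labelled node above: 24.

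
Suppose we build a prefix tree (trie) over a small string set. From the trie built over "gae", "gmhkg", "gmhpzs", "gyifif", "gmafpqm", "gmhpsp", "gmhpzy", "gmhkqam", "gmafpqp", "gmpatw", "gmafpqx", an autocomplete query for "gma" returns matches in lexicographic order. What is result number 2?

gmafpqp

Words with prefix "gma", in lexicographic order: "gmafpqm", "gmafpqp", "gmafpqx"
The 2nd is gmafpqp.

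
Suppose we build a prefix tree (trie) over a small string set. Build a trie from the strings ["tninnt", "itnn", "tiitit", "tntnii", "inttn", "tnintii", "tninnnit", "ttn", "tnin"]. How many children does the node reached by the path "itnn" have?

Walk "itnn" from the root, arriving at one node.
No stored string extends past "itnn".
That node has 0 child edges.

0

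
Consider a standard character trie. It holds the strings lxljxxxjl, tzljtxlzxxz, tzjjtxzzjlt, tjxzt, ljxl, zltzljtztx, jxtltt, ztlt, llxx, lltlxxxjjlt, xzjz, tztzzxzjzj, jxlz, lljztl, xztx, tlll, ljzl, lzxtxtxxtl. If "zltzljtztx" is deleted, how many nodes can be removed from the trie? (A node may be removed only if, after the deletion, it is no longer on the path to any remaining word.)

Walk "zltzljtztx" from the leaf back toward the root, removing each node that no remaining word uses.
The suffix "ltzljtztx" (9 nodes) is used only by "zltzljtztx"; the node for "z" still has the child "t", so pruning stops there.
Nodes removed: 9

9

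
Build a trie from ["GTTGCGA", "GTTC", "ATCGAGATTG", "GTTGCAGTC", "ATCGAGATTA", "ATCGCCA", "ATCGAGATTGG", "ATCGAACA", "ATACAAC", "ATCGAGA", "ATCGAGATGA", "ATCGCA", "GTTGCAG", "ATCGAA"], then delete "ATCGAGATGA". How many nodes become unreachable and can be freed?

2

A node on "ATCGAGATGA"'s path can go only if nothing else ends at it or branches off below it.
The suffix "GA" (2 nodes) is used only by "ATCGAGATGA"; the node for "ATCGAGAT" still has the child "T", so pruning stops there.
Nodes removed: 2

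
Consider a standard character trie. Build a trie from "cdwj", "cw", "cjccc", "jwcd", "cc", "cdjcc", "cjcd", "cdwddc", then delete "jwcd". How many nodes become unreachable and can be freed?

A node on "jwcd"'s path can go only if nothing else ends at it or branches off below it.
No other word shares any prefix with "jwcd", so all 4 of its nodes go.
Nodes removed: 4

4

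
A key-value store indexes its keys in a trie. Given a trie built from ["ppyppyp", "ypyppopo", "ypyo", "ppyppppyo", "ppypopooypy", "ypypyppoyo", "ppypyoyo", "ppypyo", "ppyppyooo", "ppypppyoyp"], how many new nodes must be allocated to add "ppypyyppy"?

Walking "ppypyyppy" from the root, the first 5 characters ("ppypy") follow existing edges; "y" is the first miss.
So 9 − 5 = 4 new nodes.

4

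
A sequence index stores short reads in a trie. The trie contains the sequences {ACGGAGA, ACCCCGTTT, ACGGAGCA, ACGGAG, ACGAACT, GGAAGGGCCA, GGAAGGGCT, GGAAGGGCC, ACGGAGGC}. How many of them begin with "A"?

6

Filter for entries beginning with "A":
Words under "A": ACCCCGTTT, ACGAACT, ACGGAG, ACGGAGA, ACGGAGCA, ACGGAGGC
Count: 6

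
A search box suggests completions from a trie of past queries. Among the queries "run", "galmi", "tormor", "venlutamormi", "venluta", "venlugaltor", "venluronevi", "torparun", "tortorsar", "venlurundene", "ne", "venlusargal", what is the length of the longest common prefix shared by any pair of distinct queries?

7

Equivalently: take the maximum, over all pairs, of their longest common prefix length.
"venluta" and "venlutamormi" agree on "venluta" (7 characters) before diverging; nothing deeper is shared.
Longest shared-prefix length: 7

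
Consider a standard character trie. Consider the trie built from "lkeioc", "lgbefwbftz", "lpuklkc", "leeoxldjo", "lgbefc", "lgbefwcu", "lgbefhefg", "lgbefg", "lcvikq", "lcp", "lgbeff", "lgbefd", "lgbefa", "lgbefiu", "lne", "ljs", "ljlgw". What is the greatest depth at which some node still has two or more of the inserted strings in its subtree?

6

Equivalently: take the maximum, over all pairs, of their longest common prefix length.
e.g. "lgbefwbftz" and "lgbefwcu" share the prefix "lgbefw" of length 6; no pair shares a longer one.
Longest shared-prefix length: 6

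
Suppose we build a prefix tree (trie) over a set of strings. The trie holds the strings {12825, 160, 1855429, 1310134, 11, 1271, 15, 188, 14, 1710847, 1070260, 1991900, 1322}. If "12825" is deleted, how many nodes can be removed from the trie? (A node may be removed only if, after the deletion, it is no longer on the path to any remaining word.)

A node on "12825"'s path can go only if nothing else ends at it or branches off below it.
The suffix "825" (3 nodes) is used only by "12825"; the node for "12" still has the child "7", so pruning stops there.
Nodes removed: 3

3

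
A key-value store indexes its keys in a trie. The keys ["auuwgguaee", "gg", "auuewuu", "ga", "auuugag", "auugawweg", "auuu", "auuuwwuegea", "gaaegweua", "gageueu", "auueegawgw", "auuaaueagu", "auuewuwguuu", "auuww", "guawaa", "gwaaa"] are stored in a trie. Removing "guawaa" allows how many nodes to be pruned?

5

A node on "guawaa"'s path can go only if nothing else ends at it or branches off below it.
The suffix "uawaa" (5 nodes) is used only by "guawaa"; the node for "g" still has the child "g", so pruning stops there.
Nodes removed: 5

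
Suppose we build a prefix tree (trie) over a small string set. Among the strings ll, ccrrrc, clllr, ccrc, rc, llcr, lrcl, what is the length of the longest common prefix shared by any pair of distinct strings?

3

Equivalently: take the maximum, over all pairs, of their longest common prefix length.
"ccrc" and "ccrrrc" agree on "ccr" (3 characters) before diverging; nothing deeper is shared.
Longest shared-prefix length: 3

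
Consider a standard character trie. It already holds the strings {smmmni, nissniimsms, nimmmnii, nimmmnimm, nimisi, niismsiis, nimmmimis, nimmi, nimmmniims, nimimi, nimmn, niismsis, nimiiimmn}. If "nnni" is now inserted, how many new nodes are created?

Walking "nnni" from the root, the first 1 characters ("n") follow existing edges; "n" is the first miss.
So 4 − 1 = 3 new nodes.

3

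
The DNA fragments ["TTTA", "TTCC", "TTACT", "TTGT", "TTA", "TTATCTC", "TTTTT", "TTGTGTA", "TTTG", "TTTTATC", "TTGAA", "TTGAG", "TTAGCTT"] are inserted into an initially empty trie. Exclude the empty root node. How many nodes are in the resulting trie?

Trace insertions, counting only characters that open a new branch:
  "TTTA" → 4 new (T, T, T, A)
  "TTCC" → prefix "TT" already present; 2 new (C, C)
  "TTACT" → prefix "TT" already present; 3 new (A, C, T)
  "TTGT" → prefix "TT" already present; 2 new (G, T)
  "TTA" → prefix "TTA" already present; 0 new (none)
  "TTATCTC" → prefix "TTA" already present; 4 new (T, C, T, C)
  "TTTTT" → prefix "TTT" already present; 2 new (T, T)
  "TTGTGTA" → prefix "TTGT" already present; 3 new (G, T, A)
  "TTTG" → prefix "TTT" already present; 1 new (G)
  "TTTTATC" → prefix "TTTT" already present; 3 new (A, T, C)
  "TTGAA" → prefix "TTG" already present; 2 new (A, A)
  "TTGAG" → prefix "TTGA" already present; 1 new (G)
  "TTAGCTT" → prefix "TTA" already present; 4 new (G, C, T, T)
Total nodes = 4 + 2 + 3 + 2 + 0 + 4 + 2 + 3 + 1 + 3 + 2 + 1 + 4 = 31

31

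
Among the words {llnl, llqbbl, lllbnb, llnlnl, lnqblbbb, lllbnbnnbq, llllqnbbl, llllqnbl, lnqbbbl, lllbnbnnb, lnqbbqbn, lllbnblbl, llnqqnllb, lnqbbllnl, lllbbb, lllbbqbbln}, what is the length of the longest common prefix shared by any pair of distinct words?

9

Equivalently: take the maximum, over all pairs, of their longest common prefix length.
"lllbnbnnb" and "lllbnbnnbq" agree on "lllbnbnnb" (9 characters) before diverging; nothing deeper is shared.
Longest shared-prefix length: 9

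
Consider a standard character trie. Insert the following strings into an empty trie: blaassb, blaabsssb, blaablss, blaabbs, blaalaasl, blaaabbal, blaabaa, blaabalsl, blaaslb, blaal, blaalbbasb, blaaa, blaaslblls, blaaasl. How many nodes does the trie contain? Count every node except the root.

44

Insert word by word; a character creates a node only if that edge doesn't already exist:
  "blaassb" → 7 new (b, l, a, a, s, s, b)
  "blaabsssb" → prefix "blaa" already present; 5 new (b, s, s, s, b)
  "blaablss" → prefix "blaab" already present; 3 new (l, s, s)
  "blaabbs" → prefix "blaab" already present; 2 new (b, s)
  "blaalaasl" → prefix "blaa" already present; 5 new (l, a, a, s, l)
  "blaaabbal" → prefix "blaa" already present; 5 new (a, b, b, a, l)
  "blaabaa" → prefix "blaab" already present; 2 new (a, a)
  "blaabalsl" → prefix "blaaba" already present; 3 new (l, s, l)
  "blaaslb" → prefix "blaas" already present; 2 new (l, b)
  "blaal" → prefix "blaal" already present; 0 new (none)
  "blaalbbasb" → prefix "blaal" already present; 5 new (b, b, a, s, b)
  "blaaa" → prefix "blaaa" already present; 0 new (none)
  "blaaslblls" → prefix "blaaslb" already present; 3 new (l, l, s)
  "blaaasl" → prefix "blaaa" already present; 2 new (s, l)
Total nodes = 7 + 5 + 3 + 2 + 5 + 5 + 2 + 3 + 2 + 0 + 5 + 0 + 3 + 2 = 44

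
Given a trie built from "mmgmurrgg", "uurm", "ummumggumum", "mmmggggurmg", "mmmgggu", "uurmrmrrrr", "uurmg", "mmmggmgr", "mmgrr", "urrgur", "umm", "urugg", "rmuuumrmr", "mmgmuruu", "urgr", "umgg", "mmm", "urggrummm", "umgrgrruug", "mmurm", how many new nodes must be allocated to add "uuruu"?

The longest prefix of "uuruu" already in the trie is "uur" (length 3).
So 5 − 3 = 2 new nodes.

2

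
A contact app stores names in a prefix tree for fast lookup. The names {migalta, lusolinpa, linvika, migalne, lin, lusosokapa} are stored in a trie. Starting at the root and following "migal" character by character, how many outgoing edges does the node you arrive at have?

Walk "migal" from the root, arriving at one node.
Distinct next characters after "migal": n, t.
That node has 2 child edges.

2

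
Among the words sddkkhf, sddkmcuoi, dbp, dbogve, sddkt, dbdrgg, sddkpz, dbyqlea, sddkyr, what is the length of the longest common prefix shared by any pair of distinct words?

4

Equivalently: take the maximum, over all pairs, of their longest common prefix length.
"sddkkhf" and "sddkmcuoi" agree on "sddk" (4 characters) before diverging; nothing deeper is shared.
Longest shared-prefix length: 4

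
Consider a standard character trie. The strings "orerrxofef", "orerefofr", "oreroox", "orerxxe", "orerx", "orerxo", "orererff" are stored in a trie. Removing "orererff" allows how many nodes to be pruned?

3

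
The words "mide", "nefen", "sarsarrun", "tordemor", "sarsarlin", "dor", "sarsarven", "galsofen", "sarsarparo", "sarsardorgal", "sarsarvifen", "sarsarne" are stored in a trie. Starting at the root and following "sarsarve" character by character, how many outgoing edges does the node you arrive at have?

Walk "sarsarve" from the root, arriving at one node.
Distinct next characters after "sarsarve": n.
That node has 1 child edge.

1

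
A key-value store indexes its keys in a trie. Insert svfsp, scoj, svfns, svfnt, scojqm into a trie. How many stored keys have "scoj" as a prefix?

Walk to "scoj"; the words in its subtree are exactly those with that prefix.
Words under "scoj": scoj, scojqm
Count: 2

2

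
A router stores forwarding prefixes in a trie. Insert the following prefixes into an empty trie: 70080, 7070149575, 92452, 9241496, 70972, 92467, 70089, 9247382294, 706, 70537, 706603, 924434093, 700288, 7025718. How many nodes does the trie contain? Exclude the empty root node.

For each word, the new-node count is its length minus the longest prefix already in the trie:
  "70080" → 5 new (7, 0, 0, 8, 0)
  "7070149575" → prefix "70" already present; 8 new (7, 0, 1, 4, 9, 5, 7, 5)
  "92452" → 5 new (9, 2, 4, 5, 2)
  "9241496" → prefix "924" already present; 4 new (1, 4, 9, 6)
  "70972" → prefix "70" already present; 3 new (9, 7, 2)
  "92467" → prefix "924" already present; 2 new (6, 7)
  "70089" → prefix "7008" already present; 1 new (9)
  "9247382294" → prefix "924" already present; 7 new (7, 3, 8, 2, 2, 9, 4)
  "706" → prefix "70" already present; 1 new (6)
  "70537" → prefix "70" already present; 3 new (5, 3, 7)
  "706603" → prefix "706" already present; 3 new (6, 0, 3)
  "924434093" → prefix "924" already present; 6 new (4, 3, 4, 0, 9, 3)
  "700288" → prefix "700" already present; 3 new (2, 8, 8)
  "7025718" → prefix "70" already present; 5 new (2, 5, 7, 1, 8)
Total nodes = 5 + 8 + 5 + 4 + 3 + 2 + 1 + 7 + 1 + 3 + 3 + 6 + 3 + 5 = 56

56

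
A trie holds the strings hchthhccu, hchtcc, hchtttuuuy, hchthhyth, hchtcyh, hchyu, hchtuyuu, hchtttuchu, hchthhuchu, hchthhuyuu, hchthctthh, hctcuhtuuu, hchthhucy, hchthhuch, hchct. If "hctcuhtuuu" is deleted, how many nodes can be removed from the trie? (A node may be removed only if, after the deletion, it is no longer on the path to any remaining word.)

A node on "hctcuhtuuu"'s path can go only if nothing else ends at it or branches off below it.
The suffix "tcuhtuuu" (8 nodes) is used only by "hctcuhtuuu"; the node for "hc" still has the child "h", so pruning stops there.
Nodes removed: 8

8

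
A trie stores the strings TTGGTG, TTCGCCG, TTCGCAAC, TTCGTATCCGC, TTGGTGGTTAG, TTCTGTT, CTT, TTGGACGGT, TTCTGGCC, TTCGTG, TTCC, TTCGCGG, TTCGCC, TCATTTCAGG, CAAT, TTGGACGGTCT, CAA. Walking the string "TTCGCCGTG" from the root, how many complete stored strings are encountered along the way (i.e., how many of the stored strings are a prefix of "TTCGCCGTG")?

2

Walk "TTCGCCGTG" from the root; an end-of-word marker is hit whenever a stored word is a prefix of "TTCGCCGTG".
Prefixes of the query that are stored words: "TTCGCC", "TTCGCCG"
Count: 2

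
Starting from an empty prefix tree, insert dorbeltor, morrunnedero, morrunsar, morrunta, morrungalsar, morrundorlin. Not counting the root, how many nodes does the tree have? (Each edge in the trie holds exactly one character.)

38

Trie structure (* marks end of a word):
(root)
├─ d
│  └─ o
│     └─ r
│        └─ b
│           └─ e
│              └─ l
│                 └─ t
│                    └─ o
│                       └─ r *
└─ m
   └─ o
      └─ r
         └─ r
            └─ u
               └─ n
                  ├─ d
                  │  └─ o
                  │     └─ r
                  │        └─ l
                  │           └─ i
                  │              └─ n *
                  ├─ g
                  │  └─ a
                  │     └─ l
                  │        └─ s
                  │           └─ a
                  │              └─ r *
                  ├─ n
                  │  └─ e
                  │     └─ d
                  │        └─ e
                  │           └─ r
                  │              └─ o *
                  ├─ s
                  │  └─ a
                  │     └─ r *
                  └─ t
                     └─ a *
Counting every labelled node above: 38.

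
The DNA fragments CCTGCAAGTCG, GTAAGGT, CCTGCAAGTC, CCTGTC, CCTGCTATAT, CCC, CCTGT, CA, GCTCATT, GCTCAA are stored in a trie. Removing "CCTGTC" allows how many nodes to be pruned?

After clearing the end-marker at "CCTGTC", prune upward until reaching a node still needed by another word.
The suffix "C" (1 node) is used only by "CCTGTC"; "CCTGT" is itself a stored word, so pruning stops there.
Nodes removed: 1

1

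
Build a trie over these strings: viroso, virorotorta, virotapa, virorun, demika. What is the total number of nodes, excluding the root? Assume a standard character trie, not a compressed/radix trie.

Trie structure (* marks end of a word):
(root)
├─ d
│  └─ e
│     └─ m
│        └─ i
│           └─ k
│              └─ a *
└─ v
   └─ i
      └─ r
         └─ o
            ├─ r
            │  ├─ o
            │  │  └─ t
            │  │     └─ o
            │  │        └─ r
            │  │           └─ t
            │  │              └─ a *
            │  └─ u
            │     └─ n *
            ├─ s
            │  └─ o *
            └─ t
               └─ a
                  └─ p
                     └─ a *
Counting every labelled node above: 25.

25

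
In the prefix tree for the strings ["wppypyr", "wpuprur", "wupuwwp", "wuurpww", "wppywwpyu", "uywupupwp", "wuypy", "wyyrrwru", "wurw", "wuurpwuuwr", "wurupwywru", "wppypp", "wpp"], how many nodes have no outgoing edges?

A leaf is a node with no children — equivalently, the end of a word that is not a proper prefix of any other stored word.
Those words: "uywupupwp", "wppypp", "wppypyr", "wppywwpyu", "wpuprur", "wupuwwp", "wurupwywru", "wurw", "wuurpwuuwr", "wuurpww", "wuypy", "wyyrrwru"
Leaf count: 12

12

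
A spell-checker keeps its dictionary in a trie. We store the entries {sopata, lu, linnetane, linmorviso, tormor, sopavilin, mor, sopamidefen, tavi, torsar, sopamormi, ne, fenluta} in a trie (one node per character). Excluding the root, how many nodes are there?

63

Count nodes per top-level branch (shared prefixes stored once):
  'f'-branch (fenluta): 7 nodes
  'l'-branch (linmorviso, linnetane, lu): 17 nodes
  'm'-branch (mor): 3 nodes
  'n'-branch (ne): 2 nodes
  's'-branch (sopamidefen, sopamormi, sopata, sopavilin): 22 nodes
  't'-branch (tavi, tormor, torsar): 12 nodes
Sum: 63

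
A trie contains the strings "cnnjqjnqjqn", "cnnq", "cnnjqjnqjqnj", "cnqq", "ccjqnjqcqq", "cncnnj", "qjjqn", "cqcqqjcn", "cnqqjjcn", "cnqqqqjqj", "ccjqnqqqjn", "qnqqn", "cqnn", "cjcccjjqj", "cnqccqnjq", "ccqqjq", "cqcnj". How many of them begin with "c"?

15

Walk to "c"; the words in its subtree are exactly those with that prefix.
Words under "c": ccjqnjqcqq, ccjqnqqqjn, ccqqjq, cjcccjjqj, cncnnj, cnnjqjnqjqn, cnnjqjnqjqnj, cnnq, cnqccqnjq, cnqq, cnqqjjcn, cnqqqqjqj, cqcnj, cqcqqjcn, cqnn
Count: 15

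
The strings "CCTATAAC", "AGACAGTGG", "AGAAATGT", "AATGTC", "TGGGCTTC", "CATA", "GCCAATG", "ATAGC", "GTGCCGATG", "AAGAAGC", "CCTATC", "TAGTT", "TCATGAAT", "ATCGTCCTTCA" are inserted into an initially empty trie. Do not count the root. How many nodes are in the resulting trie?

Trace insertions, counting only characters that open a new branch:
  "CCTATAAC" → 8 new (C, C, T, A, T, A, A, C)
  "AGACAGTGG" → 9 new (A, G, A, C, A, G, T, G, G)
  "AGAAATGT" → prefix "AGA" already present; 5 new (A, A, T, G, T)
  "AATGTC" → prefix "A" already present; 5 new (A, T, G, T, C)
  "TGGGCTTC" → 8 new (T, G, G, G, C, T, T, C)
  "CATA" → prefix "C" already present; 3 new (A, T, A)
  "GCCAATG" → 7 new (G, C, C, A, A, T, G)
  "ATAGC" → prefix "A" already present; 4 new (T, A, G, C)
  "GTGCCGATG" → prefix "G" already present; 8 new (T, G, C, C, G, A, T, G)
  "AAGAAGC" → prefix "AA" already present; 5 new (G, A, A, G, C)
  "CCTATC" → prefix "CCTAT" already present; 1 new (C)
  "TAGTT" → prefix "T" already present; 4 new (A, G, T, T)
  "TCATGAAT" → prefix "T" already present; 7 new (C, A, T, G, A, A, T)
  "ATCGTCCTTCA" → prefix "AT" already present; 9 new (C, G, T, C, C, T, T, C, A)
Total nodes = 8 + 9 + 5 + 5 + 8 + 3 + 7 + 4 + 8 + 5 + 1 + 4 + 7 + 9 = 83

83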